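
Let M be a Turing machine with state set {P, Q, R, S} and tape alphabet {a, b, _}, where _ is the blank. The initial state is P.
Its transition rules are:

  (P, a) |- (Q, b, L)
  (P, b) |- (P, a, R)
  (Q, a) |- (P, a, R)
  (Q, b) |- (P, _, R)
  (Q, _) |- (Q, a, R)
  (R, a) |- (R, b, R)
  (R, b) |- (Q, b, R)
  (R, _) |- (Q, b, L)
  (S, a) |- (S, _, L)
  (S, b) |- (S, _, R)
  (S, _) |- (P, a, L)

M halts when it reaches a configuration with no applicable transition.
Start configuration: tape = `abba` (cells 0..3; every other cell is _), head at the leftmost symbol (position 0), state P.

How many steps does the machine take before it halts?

state=P head=0 tape=_[a]bba_   (P,a)→(Q,b,L)
state=Q head=-1 tape=[_]bbba_   (Q,_)→(Q,a,R)
state=Q head=0 tape=a[b]bba_   (Q,b)→(P,_,R)
state=P head=1 tape=a_[b]ba_   (P,b)→(P,a,R)
state=P head=2 tape=a_a[b]a_   (P,b)→(P,a,R)
state=P head=3 tape=a_aa[a]_   (P,a)→(Q,b,L)
state=Q head=2 tape=a_a[a]b_   (Q,a)→(P,a,R)
state=P head=3 tape=a_aa[b]_   (P,b)→(P,a,R)
state=P head=4 tape=a_aaa[_]
M halts after 8 transitions.

8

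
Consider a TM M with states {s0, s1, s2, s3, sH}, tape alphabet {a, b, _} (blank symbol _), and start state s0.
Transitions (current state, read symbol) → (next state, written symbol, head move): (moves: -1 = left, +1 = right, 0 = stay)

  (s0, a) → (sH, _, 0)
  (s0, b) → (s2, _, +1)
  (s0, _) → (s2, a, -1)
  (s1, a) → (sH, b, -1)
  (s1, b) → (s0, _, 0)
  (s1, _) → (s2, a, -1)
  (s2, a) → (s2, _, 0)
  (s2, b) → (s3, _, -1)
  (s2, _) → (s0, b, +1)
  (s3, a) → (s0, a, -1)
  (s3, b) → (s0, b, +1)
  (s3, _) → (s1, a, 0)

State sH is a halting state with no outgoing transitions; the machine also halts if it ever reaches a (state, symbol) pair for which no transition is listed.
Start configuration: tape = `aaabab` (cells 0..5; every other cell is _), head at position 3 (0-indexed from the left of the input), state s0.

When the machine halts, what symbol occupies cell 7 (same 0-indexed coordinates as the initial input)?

a

state=s0 head=3 tape=aaa[b]ab__   (s0,b)→(s2,_,+1)
state=s2 head=4 tape=aaa_[a]b__   (s2,a)→(s2,_,0)
state=s2 head=4 tape=aaa_[_]b__   (s2,_)→(s0,b,+1)
state=s0 head=5 tape=aaa_b[b]__   (s0,b)→(s2,_,+1)
state=s2 head=6 tape=aaa_b_[_]_   (s2,_)→(s0,b,+1)
state=s0 head=7 tape=aaa_b_b[_]   (s0,_)→(s2,a,-1)
state=s2 head=6 tape=aaa_b_[b]a   (s2,b)→(s3,_,-1)
state=s3 head=5 tape=aaa_b[_]_a   (s3,_)→(s1,a,0)
state=s1 head=5 tape=aaa_b[a]_a   (s1,a)→(sH,b,-1)
state=sH head=4 tape=aaa_[b]b_a
Cell 7 holds a when M halts.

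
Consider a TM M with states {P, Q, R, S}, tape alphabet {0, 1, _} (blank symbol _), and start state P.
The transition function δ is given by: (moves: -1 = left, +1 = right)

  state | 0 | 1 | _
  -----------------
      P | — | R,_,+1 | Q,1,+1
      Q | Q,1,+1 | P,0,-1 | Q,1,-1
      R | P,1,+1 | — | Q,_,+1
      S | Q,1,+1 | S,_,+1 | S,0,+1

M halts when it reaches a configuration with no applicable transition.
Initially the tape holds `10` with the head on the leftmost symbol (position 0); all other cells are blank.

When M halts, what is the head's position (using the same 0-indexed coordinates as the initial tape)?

P | [1]0____   read 1 → write _, move +1, go to R
R | _[0]____   read 0 → write 1, move +1, go to P
P | _1[_]___   read _ → write 1, move +1, go to Q
Q | _11[_]__   read _ → write 1, move -1, go to Q
Q | _1[1]1__   read 1 → write 0, move -1, go to P
P | _[1]01__   read 1 → write _, move +1, go to R
R | __[0]1__   read 0 → write 1, move +1, go to P
P | __1[1]__   read 1 → write _, move +1, go to R
R | __1_[_]_   read _ → write _, move +1, go to Q
Q | __1__[_]   read _ → write 1, move -1, go to Q
Q | __1_[_]1   read _ → write 1, move -1, go to Q
Q | __1[_]11   read _ → write 1, move -1, go to Q
Q | __[1]111   read 1 → write 0, move -1, go to P
P | _[_]0111   read _ → write 1, move +1, go to Q
Q | _1[0]111   read 0 → write 1, move +1, go to Q
Q | _11[1]11   read 1 → write 0, move -1, go to P
P | _1[1]011   read 1 → write _, move +1, go to R
R | _1_[0]11   read 0 → write 1, move +1, go to P
P | _1_1[1]1   read 1 → write _, move +1, go to R
R | _1_1_[1]
At halt the head is at cell 5.

5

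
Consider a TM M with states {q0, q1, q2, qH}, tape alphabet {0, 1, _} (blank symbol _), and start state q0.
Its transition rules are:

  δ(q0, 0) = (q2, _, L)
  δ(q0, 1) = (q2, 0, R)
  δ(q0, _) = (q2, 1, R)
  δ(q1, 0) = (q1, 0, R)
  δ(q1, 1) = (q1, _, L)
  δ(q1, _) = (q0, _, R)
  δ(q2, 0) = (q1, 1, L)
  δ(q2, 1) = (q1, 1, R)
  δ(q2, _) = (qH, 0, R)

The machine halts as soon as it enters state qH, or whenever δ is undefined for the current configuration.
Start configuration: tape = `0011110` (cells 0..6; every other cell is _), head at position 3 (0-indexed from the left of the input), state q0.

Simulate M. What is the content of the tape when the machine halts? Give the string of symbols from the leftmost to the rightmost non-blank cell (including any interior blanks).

state=q0 head=3 tape=001[1]110____   (q0,1)→(q2,0,R)
state=q2 head=4 tape=0010[1]10____   (q2,1)→(q1,1,R)
state=q1 head=5 tape=00101[1]0____   (q1,1)→(q1,_,L)
state=q1 head=4 tape=0010[1]_0____   (q1,1)→(q1,_,L)
state=q1 head=3 tape=001[0]__0____   (q1,0)→(q1,0,R)
state=q1 head=4 tape=0010[_]_0____   (q1,_)→(q0,_,R)
state=q0 head=5 tape=0010_[_]0____   (q0,_)→(q2,1,R)
state=q2 head=6 tape=0010_1[0]____   (q2,0)→(q1,1,L)
state=q1 head=5 tape=0010_[1]1____   (q1,1)→(q1,_,L)
state=q1 head=4 tape=0010[_]_1____   (q1,_)→(q0,_,R)
state=q0 head=5 tape=0010_[_]1____   (q0,_)→(q2,1,R)
state=q2 head=6 tape=0010_1[1]____   (q2,1)→(q1,1,R)
state=q1 head=7 tape=0010_11[_]___   (q1,_)→(q0,_,R)
state=q0 head=8 tape=0010_11_[_]__   (q0,_)→(q2,1,R)
state=q2 head=9 tape=0010_11_1[_]_   (q2,_)→(qH,0,R)
state=qH head=10 tape=0010_11_10[_]
The non-blank tape span at halt is 0010_11_10.

0010_11_10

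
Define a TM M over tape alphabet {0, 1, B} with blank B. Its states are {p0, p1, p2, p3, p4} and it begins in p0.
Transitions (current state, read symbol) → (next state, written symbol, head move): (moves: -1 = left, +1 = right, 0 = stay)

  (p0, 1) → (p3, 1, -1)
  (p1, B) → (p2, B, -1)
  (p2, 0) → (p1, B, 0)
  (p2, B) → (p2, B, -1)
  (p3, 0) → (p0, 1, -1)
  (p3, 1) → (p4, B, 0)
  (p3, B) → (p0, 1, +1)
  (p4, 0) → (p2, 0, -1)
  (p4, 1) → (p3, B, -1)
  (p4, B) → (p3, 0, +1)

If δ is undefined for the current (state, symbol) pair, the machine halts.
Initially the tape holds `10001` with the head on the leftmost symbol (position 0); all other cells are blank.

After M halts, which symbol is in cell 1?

p0 | B[1]0001   read 1 → write 1, move -1, go to p3
p3 | [B]10001   read B → write 1, move +1, go to p0
p0 | 1[1]0001   read 1 → write 1, move -1, go to p3
p3 | [1]10001   read 1 → write B, move 0, go to p4
p4 | [B]10001   read B → write 0, move +1, go to p3
p3 | 0[1]0001   read 1 → write B, move 0, go to p4
p4 | 0[B]0001   read B → write 0, move +1, go to p3
p3 | 00[0]001   read 0 → write 1, move -1, go to p0
p0 | 0[0]1001
Cell 1 holds 1 when M halts.

1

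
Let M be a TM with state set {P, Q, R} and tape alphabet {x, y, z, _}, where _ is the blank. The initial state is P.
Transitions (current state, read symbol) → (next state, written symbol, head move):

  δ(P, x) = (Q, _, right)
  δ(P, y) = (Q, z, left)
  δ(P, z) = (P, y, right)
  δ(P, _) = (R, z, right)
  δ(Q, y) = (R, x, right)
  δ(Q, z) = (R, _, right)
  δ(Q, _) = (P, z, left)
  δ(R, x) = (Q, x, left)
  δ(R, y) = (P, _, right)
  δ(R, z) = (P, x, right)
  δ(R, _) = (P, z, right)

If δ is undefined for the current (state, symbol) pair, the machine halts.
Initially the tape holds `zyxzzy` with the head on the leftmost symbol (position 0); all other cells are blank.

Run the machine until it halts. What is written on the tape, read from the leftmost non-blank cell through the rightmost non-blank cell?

xx__xz

state=P head=0 tape=[z]yxzzy   (P,z)→(P,y,right)
state=P head=1 tape=y[y]xzzy   (P,y)→(Q,z,left)
state=Q head=0 tape=[y]zxzzy   (Q,y)→(R,x,right)
state=R head=1 tape=x[z]xzzy   (R,z)→(P,x,right)
state=P head=2 tape=xx[x]zzy   (P,x)→(Q,_,right)
state=Q head=3 tape=xx_[z]zy   (Q,z)→(R,_,right)
state=R head=4 tape=xx__[z]y   (R,z)→(P,x,right)
state=P head=5 tape=xx__x[y]   (P,y)→(Q,z,left)
state=Q head=4 tape=xx__[x]z
The non-blank tape span at halt is xx__xz.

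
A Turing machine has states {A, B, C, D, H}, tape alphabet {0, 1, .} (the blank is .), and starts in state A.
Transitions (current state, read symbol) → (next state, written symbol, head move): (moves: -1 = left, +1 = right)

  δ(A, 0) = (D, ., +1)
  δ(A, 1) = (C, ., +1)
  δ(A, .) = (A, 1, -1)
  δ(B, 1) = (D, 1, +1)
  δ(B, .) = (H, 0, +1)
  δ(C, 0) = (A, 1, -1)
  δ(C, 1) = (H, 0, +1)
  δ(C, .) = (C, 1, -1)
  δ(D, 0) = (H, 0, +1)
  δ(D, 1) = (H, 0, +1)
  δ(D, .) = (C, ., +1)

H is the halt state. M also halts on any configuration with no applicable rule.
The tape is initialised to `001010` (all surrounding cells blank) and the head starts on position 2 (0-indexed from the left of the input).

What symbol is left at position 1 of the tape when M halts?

state=A head=2 tape=00[1]010   (A,1)→(C,.,+1)
state=C head=3 tape=00.[0]10   (C,0)→(A,1,-1)
state=A head=2 tape=00[.]110   (A,.)→(A,1,-1)
state=A head=1 tape=0[0]1110   (A,0)→(D,.,+1)
state=D head=2 tape=0.[1]110   (D,1)→(H,0,+1)
state=H head=3 tape=0.0[1]10
Cell 1 holds . when M halts.

.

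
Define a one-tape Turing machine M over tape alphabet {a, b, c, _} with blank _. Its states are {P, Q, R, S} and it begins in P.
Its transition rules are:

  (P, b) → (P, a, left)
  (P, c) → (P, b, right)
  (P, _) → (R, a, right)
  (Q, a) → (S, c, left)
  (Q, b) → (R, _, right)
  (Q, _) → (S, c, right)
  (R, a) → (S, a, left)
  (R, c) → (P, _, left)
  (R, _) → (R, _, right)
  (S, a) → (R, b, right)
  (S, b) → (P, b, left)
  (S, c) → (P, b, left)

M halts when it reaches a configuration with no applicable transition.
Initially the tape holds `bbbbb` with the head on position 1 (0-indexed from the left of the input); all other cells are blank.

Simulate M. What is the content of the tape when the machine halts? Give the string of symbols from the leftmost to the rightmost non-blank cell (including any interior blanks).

abaabbb

state=P head=1 tape=__b[b]bbb   (P,b)→(P,a,left)
state=P head=0 tape=__[b]abbb   (P,b)→(P,a,left)
state=P head=-1 tape=_[_]aabbb   (P,_)→(R,a,right)
state=R head=0 tape=_a[a]abbb   (R,a)→(S,a,left)
state=S head=-1 tape=_[a]aabbb   (S,a)→(R,b,right)
state=R head=0 tape=_b[a]abbb   (R,a)→(S,a,left)
state=S head=-1 tape=_[b]aabbb   (S,b)→(P,b,left)
state=P head=-2 tape=[_]baabbb   (P,_)→(R,a,right)
state=R head=-1 tape=a[b]aabbb
The non-blank tape span at halt is abaabbb.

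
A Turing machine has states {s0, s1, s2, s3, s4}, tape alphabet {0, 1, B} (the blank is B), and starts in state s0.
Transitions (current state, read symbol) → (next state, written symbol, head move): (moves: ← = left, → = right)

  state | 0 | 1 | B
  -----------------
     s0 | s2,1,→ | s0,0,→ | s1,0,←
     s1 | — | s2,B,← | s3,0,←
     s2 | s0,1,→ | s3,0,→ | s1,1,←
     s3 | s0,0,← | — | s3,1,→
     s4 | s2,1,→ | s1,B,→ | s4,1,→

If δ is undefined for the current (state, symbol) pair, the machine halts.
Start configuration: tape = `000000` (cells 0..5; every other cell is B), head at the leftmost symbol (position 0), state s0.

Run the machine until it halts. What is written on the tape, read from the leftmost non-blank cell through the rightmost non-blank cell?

111001100

s0 | [0]00000BBB   read 0 → write 1, move →, go to s2
s2 | 1[0]0000BBB   read 0 → write 1, move →, go to s0
s0 | 11[0]000BBB   read 0 → write 1, move →, go to s2
s2 | 111[0]00BBB   read 0 → write 1, move →, go to s0
s0 | 1111[0]0BBB   read 0 → write 1, move →, go to s2
s2 | 11111[0]BBB   read 0 → write 1, move →, go to s0
s0 | 111111[B]BB   read B → write 0, move ←, go to s1
s1 | 11111[1]0BB   read 1 → write B, move ←, go to s2
s2 | 1111[1]B0BB   read 1 → write 0, move →, go to s3
s3 | 11110[B]0BB   read B → write 1, move →, go to s3
s3 | 111101[0]BB   read 0 → write 0, move ←, go to s0
s0 | 11110[1]0BB   read 1 → write 0, move →, go to s0
s0 | 111100[0]BB   read 0 → write 1, move →, go to s2
s2 | 1111001[B]B   read B → write 1, move ←, go to s1
s1 | 111100[1]1B   read 1 → write B, move ←, go to s2
s2 | 11110[0]B1B   read 0 → write 1, move →, go to s0
s0 | 111101[B]1B   read B → write 0, move ←, go to s1
s1 | 11110[1]01B   read 1 → write B, move ←, go to s2
s2 | 1111[0]B01B   read 0 → write 1, move →, go to s0
s0 | 11111[B]01B   read B → write 0, move ←, go to s1
s1 | 1111[1]001B   read 1 → write B, move ←, go to s2
s2 | 111[1]B001B   read 1 → write 0, move →, go to s3
s3 | 1110[B]001B   read B → write 1, move →, go to s3
s3 | 11101[0]01B   read 0 → write 0, move ←, go to s0
s0 | 1110[1]001B   read 1 → write 0, move →, go to s0
s0 | 11100[0]01B   read 0 → write 1, move →, go to s2
s2 | 111001[0]1B   read 0 → write 1, move →, go to s0
s0 | 1110011[1]B   read 1 → write 0, move →, go to s0
s0 | 11100110[B]   read B → write 0, move ←, go to s1
s1 | 1110011[0]0
The non-blank tape span at halt is 111001100.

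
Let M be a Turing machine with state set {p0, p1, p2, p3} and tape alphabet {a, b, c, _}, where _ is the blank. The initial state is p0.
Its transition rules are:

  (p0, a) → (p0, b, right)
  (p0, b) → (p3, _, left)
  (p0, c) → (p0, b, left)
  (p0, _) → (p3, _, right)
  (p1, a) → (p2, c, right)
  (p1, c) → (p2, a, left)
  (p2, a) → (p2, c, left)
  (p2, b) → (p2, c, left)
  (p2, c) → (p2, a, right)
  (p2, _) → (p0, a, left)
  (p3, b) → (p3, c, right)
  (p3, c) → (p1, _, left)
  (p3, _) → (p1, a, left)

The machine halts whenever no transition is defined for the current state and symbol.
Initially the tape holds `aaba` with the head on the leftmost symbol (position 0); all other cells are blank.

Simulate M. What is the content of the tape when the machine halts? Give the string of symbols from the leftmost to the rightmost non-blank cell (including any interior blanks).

acaaa

p0 | __[a]aba   read a → write b, move right, go to p0
p0 | __b[a]ba   read a → write b, move right, go to p0
p0 | __bb[b]a   read b → write _, move left, go to p3
p3 | __b[b]_a   read b → write c, move right, go to p3
p3 | __bc[_]a   read _ → write a, move left, go to p1
p1 | __b[c]aa   read c → write a, move left, go to p2
p2 | __[b]aaa   read b → write c, move left, go to p2
p2 | _[_]caaa   read _ → write a, move left, go to p0
p0 | [_]acaaa   read _ → write _, move right, go to p3
p3 | _[a]caaa
The non-blank tape span at halt is acaaa.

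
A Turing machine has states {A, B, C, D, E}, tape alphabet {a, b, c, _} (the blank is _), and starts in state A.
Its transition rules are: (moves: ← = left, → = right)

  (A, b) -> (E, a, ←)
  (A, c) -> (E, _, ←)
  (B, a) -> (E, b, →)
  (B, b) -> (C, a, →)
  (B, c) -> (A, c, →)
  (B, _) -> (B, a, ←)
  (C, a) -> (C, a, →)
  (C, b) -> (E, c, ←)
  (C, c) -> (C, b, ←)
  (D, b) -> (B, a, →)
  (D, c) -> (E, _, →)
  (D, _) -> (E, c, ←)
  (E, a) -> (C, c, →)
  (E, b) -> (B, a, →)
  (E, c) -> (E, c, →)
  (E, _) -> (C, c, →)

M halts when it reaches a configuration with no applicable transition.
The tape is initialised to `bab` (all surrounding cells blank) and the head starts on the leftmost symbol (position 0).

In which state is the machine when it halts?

A | __[b]ab   read b → write a, move ←, go to E
E | _[_]aab   read _ → write c, move →, go to C
C | _c[a]ab   read a → write a, move →, go to C
C | _ca[a]b   read a → write a, move →, go to C
C | _caa[b]   read b → write c, move ←, go to E
E | _ca[a]c   read a → write c, move →, go to C
C | _cac[c]   read c → write b, move ←, go to C
C | _ca[c]b   read c → write b, move ←, go to C
C | _c[a]bb   read a → write a, move →, go to C
C | _ca[b]b   read b → write c, move ←, go to E
E | _c[a]cb   read a → write c, move →, go to C
C | _cc[c]b   read c → write b, move ←, go to C
C | _c[c]bb   read c → write b, move ←, go to C
C | _[c]bbb   read c → write b, move ←, go to C
C | [_]bbbb
No transition is defined for (C, _); M halts in state C.

C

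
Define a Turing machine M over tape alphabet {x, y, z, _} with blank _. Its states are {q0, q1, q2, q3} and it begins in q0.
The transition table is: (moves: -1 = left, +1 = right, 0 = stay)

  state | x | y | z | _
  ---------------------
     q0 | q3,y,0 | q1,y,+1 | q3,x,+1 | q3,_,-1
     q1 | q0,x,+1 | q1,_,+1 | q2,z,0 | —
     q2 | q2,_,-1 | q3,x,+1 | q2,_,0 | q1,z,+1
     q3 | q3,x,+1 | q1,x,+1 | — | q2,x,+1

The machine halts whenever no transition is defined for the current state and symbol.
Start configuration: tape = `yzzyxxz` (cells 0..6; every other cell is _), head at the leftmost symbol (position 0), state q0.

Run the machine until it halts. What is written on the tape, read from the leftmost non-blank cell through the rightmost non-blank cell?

q0 | [y]zzyxxz_   read y → write y, move +1, go to q1
q1 | y[z]zyxxz_   read z → write z, move 0, go to q2
q2 | y[z]zyxxz_   read z → write _, move 0, go to q2
q2 | y[_]zyxxz_   read _ → write z, move +1, go to q1
q1 | yz[z]yxxz_   read z → write z, move 0, go to q2
q2 | yz[z]yxxz_   read z → write _, move 0, go to q2
q2 | yz[_]yxxz_   read _ → write z, move +1, go to q1
q1 | yzz[y]xxz_   read y → write _, move +1, go to q1
q1 | yzz_[x]xz_   read x → write x, move +1, go to q0
q0 | yzz_x[x]z_   read x → write y, move 0, go to q3
q3 | yzz_x[y]z_   read y → write x, move +1, go to q1
q1 | yzz_xx[z]_   read z → write z, move 0, go to q2
q2 | yzz_xx[z]_   read z → write _, move 0, go to q2
q2 | yzz_xx[_]_   read _ → write z, move +1, go to q1
q1 | yzz_xxz[_]
The non-blank tape span at halt is yzz_xxz.

yzz_xxz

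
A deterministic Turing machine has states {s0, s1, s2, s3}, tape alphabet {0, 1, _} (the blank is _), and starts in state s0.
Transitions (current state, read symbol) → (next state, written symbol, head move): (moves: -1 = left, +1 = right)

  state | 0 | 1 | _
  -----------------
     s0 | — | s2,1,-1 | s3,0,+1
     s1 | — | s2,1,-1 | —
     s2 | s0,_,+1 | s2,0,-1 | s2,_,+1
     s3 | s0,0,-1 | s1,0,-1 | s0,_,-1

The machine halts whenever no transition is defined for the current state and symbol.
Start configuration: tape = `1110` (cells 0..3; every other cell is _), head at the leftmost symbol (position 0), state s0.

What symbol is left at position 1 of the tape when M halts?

state=s0 head=0 tape=_[1]110   (s0,1)→(s2,1,-1)
state=s2 head=-1 tape=[_]1110   (s2,_)→(s2,_,+1)
state=s2 head=0 tape=_[1]110   (s2,1)→(s2,0,-1)
state=s2 head=-1 tape=[_]0110   (s2,_)→(s2,_,+1)
state=s2 head=0 tape=_[0]110   (s2,0)→(s0,_,+1)
state=s0 head=1 tape=__[1]10   (s0,1)→(s2,1,-1)
state=s2 head=0 tape=_[_]110   (s2,_)→(s2,_,+1)
state=s2 head=1 tape=__[1]10   (s2,1)→(s2,0,-1)
state=s2 head=0 tape=_[_]010   (s2,_)→(s2,_,+1)
state=s2 head=1 tape=__[0]10   (s2,0)→(s0,_,+1)
state=s0 head=2 tape=___[1]0   (s0,1)→(s2,1,-1)
state=s2 head=1 tape=__[_]10   (s2,_)→(s2,_,+1)
state=s2 head=2 tape=___[1]0   (s2,1)→(s2,0,-1)
state=s2 head=1 tape=__[_]00   (s2,_)→(s2,_,+1)
state=s2 head=2 tape=___[0]0   (s2,0)→(s0,_,+1)
state=s0 head=3 tape=____[0]
Cell 1 holds _ when M halts.

_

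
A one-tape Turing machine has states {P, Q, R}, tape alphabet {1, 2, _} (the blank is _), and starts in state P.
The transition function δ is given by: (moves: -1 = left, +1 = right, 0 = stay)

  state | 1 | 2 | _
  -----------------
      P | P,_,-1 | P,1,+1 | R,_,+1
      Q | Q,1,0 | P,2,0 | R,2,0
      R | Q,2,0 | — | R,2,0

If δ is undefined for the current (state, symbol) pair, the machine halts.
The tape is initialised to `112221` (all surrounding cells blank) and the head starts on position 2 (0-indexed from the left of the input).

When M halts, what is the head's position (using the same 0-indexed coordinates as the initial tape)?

0

P | _11[2]221   read 2 → write 1, move +1, go to P
P | _111[2]21   read 2 → write 1, move +1, go to P
P | _1111[2]1   read 2 → write 1, move +1, go to P
P | _11111[1]   read 1 → write _, move -1, go to P
P | _1111[1]_   read 1 → write _, move -1, go to P
P | _111[1]__   read 1 → write _, move -1, go to P
P | _11[1]___   read 1 → write _, move -1, go to P
P | _1[1]____   read 1 → write _, move -1, go to P
P | _[1]_____   read 1 → write _, move -1, go to P
P | [_]______   read _ → write _, move +1, go to R
R | _[_]_____   read _ → write 2, move 0, go to R
R | _[2]_____
At halt the head is at cell 0.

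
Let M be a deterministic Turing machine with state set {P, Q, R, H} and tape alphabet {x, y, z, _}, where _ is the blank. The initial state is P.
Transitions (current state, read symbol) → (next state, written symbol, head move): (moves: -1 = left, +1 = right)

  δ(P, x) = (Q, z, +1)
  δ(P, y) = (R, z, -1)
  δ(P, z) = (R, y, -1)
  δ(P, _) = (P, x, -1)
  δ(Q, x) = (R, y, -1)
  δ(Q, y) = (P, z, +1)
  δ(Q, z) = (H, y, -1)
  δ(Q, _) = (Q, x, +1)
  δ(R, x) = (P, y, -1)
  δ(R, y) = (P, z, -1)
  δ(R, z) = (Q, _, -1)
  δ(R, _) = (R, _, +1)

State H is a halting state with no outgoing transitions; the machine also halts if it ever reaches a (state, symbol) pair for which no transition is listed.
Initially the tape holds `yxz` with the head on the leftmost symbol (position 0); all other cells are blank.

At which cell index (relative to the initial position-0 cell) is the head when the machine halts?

P | __[y]xz   read y → write z, move -1, go to R
R | _[_]zxz   read _ → write _, move +1, go to R
R | __[z]xz   read z → write _, move -1, go to Q
Q | _[_]_xz   read _ → write x, move +1, go to Q
Q | _x[_]xz   read _ → write x, move +1, go to Q
Q | _xx[x]z   read x → write y, move -1, go to R
R | _x[x]yz   read x → write y, move -1, go to P
P | _[x]yyz   read x → write z, move +1, go to Q
Q | _z[y]yz   read y → write z, move +1, go to P
P | _zz[y]z   read y → write z, move -1, go to R
R | _z[z]zz   read z → write _, move -1, go to Q
Q | _[z]_zz   read z → write y, move -1, go to H
H | [_]y_zz
At halt the head is at cell -2.

-2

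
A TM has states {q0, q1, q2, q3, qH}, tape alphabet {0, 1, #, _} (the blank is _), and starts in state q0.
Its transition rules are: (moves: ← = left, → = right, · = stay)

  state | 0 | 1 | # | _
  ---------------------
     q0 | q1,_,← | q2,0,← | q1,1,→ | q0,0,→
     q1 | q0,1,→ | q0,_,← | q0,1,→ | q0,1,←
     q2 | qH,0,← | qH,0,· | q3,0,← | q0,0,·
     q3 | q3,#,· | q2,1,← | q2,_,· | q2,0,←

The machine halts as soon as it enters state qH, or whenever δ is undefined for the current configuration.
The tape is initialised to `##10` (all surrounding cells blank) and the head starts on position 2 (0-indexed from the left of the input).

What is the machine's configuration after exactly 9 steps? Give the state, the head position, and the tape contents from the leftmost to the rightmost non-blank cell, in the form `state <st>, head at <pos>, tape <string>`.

state=q0 head=2 tape=___##[1]0   (q0,1)→(q2,0,←)
state=q2 head=1 tape=___#[#]00   (q2,#)→(q3,0,←)
state=q3 head=0 tape=___[#]000   (q3,#)→(q2,_,·)
state=q2 head=0 tape=___[_]000   (q2,_)→(q0,0,·)
state=q0 head=0 tape=___[0]000   (q0,0)→(q1,_,←)
state=q1 head=-1 tape=__[_]_000   (q1,_)→(q0,1,←)
state=q0 head=-2 tape=_[_]1_000   (q0,_)→(q0,0,→)
state=q0 head=-1 tape=_0[1]_000   (q0,1)→(q2,0,←)
state=q2 head=-2 tape=_[0]0_000   (q2,0)→(qH,0,←)
state=qH head=-3 tape=[_]00_000
After 9 steps: state qH, head at -3, tape 00_000.

state qH, head at -3, tape 00_000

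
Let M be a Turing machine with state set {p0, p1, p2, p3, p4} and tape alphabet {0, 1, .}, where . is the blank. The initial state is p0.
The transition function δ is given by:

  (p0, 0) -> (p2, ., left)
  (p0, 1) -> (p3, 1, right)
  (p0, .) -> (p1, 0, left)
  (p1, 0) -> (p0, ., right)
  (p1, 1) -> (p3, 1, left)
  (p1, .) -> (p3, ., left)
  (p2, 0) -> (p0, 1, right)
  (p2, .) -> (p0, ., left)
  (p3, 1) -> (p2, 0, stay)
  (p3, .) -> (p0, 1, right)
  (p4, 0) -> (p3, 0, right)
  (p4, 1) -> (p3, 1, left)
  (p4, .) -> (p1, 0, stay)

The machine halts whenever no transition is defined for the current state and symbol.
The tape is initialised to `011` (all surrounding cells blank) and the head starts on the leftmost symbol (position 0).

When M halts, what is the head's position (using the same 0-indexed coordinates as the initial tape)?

-3

p0 | .....[0]11   read 0 → write ., move left, go to p2
p2 | ....[.].11   read . → write ., move left, go to p0
p0 | ...[.]..11   read . → write 0, move left, go to p1
p1 | ..[.]0..11   read . → write ., move left, go to p3
p3 | .[.].0..11   read . → write 1, move right, go to p0
p0 | .1[.]0..11   read . → write 0, move left, go to p1
p1 | .[1]00..11   read 1 → write 1, move left, go to p3
p3 | [.]100..11   read . → write 1, move right, go to p0
p0 | 1[1]00..11   read 1 → write 1, move right, go to p3
p3 | 11[0]0..11
At halt the head is at cell -3.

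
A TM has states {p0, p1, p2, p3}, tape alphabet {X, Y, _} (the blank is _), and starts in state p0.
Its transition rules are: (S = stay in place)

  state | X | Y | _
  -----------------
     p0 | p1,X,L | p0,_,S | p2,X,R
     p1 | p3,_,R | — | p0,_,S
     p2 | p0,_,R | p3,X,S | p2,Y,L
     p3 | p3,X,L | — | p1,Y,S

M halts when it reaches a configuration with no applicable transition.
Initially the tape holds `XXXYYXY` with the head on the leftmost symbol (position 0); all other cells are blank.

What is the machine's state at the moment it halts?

p0 | _[X]XXYYXY   read X → write X, move L, go to p1
p1 | [_]XXXYYXY   read _ → write _, move S, go to p0
p0 | [_]XXXYYXY   read _ → write X, move R, go to p2
p2 | X[X]XXYYXY   read X → write _, move R, go to p0
p0 | X_[X]XYYXY   read X → write X, move L, go to p1
p1 | X[_]XXYYXY   read _ → write _, move S, go to p0
p0 | X[_]XXYYXY   read _ → write X, move R, go to p2
p2 | XX[X]XYYXY   read X → write _, move R, go to p0
p0 | XX_[X]YYXY   read X → write X, move L, go to p1
p1 | XX[_]XYYXY   read _ → write _, move S, go to p0
p0 | XX[_]XYYXY   read _ → write X, move R, go to p2
p2 | XXX[X]YYXY   read X → write _, move R, go to p0
p0 | XXX_[Y]YXY   read Y → write _, move S, go to p0
p0 | XXX_[_]YXY   read _ → write X, move R, go to p2
p2 | XXX_X[Y]XY   read Y → write X, move S, go to p3
p3 | XXX_X[X]XY   read X → write X, move L, go to p3
p3 | XXX_[X]XXY   read X → write X, move L, go to p3
p3 | XXX[_]XXXY   read _ → write Y, move S, go to p1
p1 | XXX[Y]XXXY
No transition is defined for (p1, Y); M halts in state p1.

p1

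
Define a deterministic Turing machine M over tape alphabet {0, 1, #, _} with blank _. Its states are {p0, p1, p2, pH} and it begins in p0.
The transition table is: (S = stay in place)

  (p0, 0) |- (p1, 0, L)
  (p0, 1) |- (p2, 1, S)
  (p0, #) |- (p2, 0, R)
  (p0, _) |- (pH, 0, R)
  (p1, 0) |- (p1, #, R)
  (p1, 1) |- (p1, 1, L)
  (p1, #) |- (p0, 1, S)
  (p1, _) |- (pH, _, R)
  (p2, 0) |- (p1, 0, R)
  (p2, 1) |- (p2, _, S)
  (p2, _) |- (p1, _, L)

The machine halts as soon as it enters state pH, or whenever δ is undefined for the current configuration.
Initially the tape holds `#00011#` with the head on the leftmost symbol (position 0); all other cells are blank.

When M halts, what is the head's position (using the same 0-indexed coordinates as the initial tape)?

3

state=p0 head=0 tape=[#]00011#   (p0,#)→(p2,0,R)
state=p2 head=1 tape=0[0]0011#   (p2,0)→(p1,0,R)
state=p1 head=2 tape=00[0]011#   (p1,0)→(p1,#,R)
state=p1 head=3 tape=00#[0]11#   (p1,0)→(p1,#,R)
state=p1 head=4 tape=00##[1]1#   (p1,1)→(p1,1,L)
state=p1 head=3 tape=00#[#]11#   (p1,#)→(p0,1,S)
state=p0 head=3 tape=00#[1]11#   (p0,1)→(p2,1,S)
state=p2 head=3 tape=00#[1]11#   (p2,1)→(p2,_,S)
state=p2 head=3 tape=00#[_]11#   (p2,_)→(p1,_,L)
state=p1 head=2 tape=00[#]_11#   (p1,#)→(p0,1,S)
state=p0 head=2 tape=00[1]_11#   (p0,1)→(p2,1,S)
state=p2 head=2 tape=00[1]_11#   (p2,1)→(p2,_,S)
state=p2 head=2 tape=00[_]_11#   (p2,_)→(p1,_,L)
state=p1 head=1 tape=0[0]__11#   (p1,0)→(p1,#,R)
state=p1 head=2 tape=0#[_]_11#   (p1,_)→(pH,_,R)
state=pH head=3 tape=0#_[_]11#
At halt the head is at cell 3.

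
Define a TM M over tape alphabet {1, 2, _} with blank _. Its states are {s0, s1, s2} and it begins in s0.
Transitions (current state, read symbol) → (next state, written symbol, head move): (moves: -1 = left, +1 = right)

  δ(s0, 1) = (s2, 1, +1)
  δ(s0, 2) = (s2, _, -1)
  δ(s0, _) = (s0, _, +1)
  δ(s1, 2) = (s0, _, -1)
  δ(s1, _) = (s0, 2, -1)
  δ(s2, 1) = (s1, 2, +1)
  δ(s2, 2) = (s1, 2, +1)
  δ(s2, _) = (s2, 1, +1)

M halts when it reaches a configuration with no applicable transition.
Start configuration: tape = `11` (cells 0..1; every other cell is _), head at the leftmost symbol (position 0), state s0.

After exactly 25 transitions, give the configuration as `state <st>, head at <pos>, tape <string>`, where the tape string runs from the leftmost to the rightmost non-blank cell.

state s0, head at -1, tape 122

state=s0 head=0 tape=__[1]1_   (s0,1)→(s2,1,+1)
state=s2 head=1 tape=__1[1]_   (s2,1)→(s1,2,+1)
state=s1 head=2 tape=__12[_]   (s1,_)→(s0,2,-1)
state=s0 head=1 tape=__1[2]2   (s0,2)→(s2,_,-1)
state=s2 head=0 tape=__[1]_2   (s2,1)→(s1,2,+1)
state=s1 head=1 tape=__2[_]2   (s1,_)→(s0,2,-1)
state=s0 head=0 tape=__[2]22   (s0,2)→(s2,_,-1)
state=s2 head=-1 tape=_[_]_22   (s2,_)→(s2,1,+1)
state=s2 head=0 tape=_1[_]22   (s2,_)→(s2,1,+1)
state=s2 head=1 tape=_11[2]2   (s2,2)→(s1,2,+1)
state=s1 head=2 tape=_112[2]   (s1,2)→(s0,_,-1)
state=s0 head=1 tape=_11[2]_   (s0,2)→(s2,_,-1)
state=s2 head=0 tape=_1[1]__   (s2,1)→(s1,2,+1)
state=s1 head=1 tape=_12[_]_   (s1,_)→(s0,2,-1)
state=s0 head=0 tape=_1[2]2_   (s0,2)→(s2,_,-1)
state=s2 head=-1 tape=_[1]_2_   (s2,1)→(s1,2,+1)
state=s1 head=0 tape=_2[_]2_   (s1,_)→(s0,2,-1)
state=s0 head=-1 tape=_[2]22_   (s0,2)→(s2,_,-1)
state=s2 head=-2 tape=[_]_22_   (s2,_)→(s2,1,+1)
state=s2 head=-1 tape=1[_]22_   (s2,_)→(s2,1,+1)
state=s2 head=0 tape=11[2]2_   (s2,2)→(s1,2,+1)
state=s1 head=1 tape=112[2]_   (s1,2)→(s0,_,-1)
state=s0 head=0 tape=11[2]__   (s0,2)→(s2,_,-1)
state=s2 head=-1 tape=1[1]___   (s2,1)→(s1,2,+1)
state=s1 head=0 tape=12[_]__   (s1,_)→(s0,2,-1)
state=s0 head=-1 tape=1[2]2__
After 25 steps: state s0, head at -1, tape 122.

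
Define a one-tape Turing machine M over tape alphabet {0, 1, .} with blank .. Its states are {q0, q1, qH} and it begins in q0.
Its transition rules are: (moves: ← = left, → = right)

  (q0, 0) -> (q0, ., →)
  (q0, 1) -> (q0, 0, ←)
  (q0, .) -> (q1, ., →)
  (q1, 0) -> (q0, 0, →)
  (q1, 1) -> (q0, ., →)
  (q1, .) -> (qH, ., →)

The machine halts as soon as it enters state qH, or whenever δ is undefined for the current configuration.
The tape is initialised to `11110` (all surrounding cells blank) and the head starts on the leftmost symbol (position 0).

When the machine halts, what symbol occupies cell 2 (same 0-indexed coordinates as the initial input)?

.

q0 | .[1]1110...   read 1 → write 0, move ←, go to q0
q0 | [.]01110...   read . → write ., move →, go to q1
q1 | .[0]1110...   read 0 → write 0, move →, go to q0
q0 | .0[1]110...   read 1 → write 0, move ←, go to q0
q0 | .[0]0110...   read 0 → write ., move →, go to q0
q0 | ..[0]110...   read 0 → write ., move →, go to q0
q0 | ...[1]10...   read 1 → write 0, move ←, go to q0
q0 | ..[.]010...   read . → write ., move →, go to q1
q1 | ...[0]10...   read 0 → write 0, move →, go to q0
q0 | ...0[1]0...   read 1 → write 0, move ←, go to q0
q0 | ...[0]00...   read 0 → write ., move →, go to q0
q0 | ....[0]0...   read 0 → write ., move →, go to q0
q0 | .....[0]...   read 0 → write ., move →, go to q0
q0 | ......[.]..   read . → write ., move →, go to q1
q1 | .......[.].   read . → write ., move →, go to qH
qH | ........[.]
Cell 2 holds . when M halts.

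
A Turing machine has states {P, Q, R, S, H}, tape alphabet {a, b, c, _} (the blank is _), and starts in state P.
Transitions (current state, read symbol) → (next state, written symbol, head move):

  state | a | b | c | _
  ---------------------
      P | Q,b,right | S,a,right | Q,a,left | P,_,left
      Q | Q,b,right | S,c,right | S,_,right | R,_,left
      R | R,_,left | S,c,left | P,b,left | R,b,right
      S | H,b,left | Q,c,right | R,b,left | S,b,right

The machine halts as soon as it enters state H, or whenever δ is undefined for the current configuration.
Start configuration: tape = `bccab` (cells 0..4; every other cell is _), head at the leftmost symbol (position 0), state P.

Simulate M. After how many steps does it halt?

state=P head=0 tape=_[b]ccab   (P,b)→(S,a,right)
state=S head=1 tape=_a[c]cab   (S,c)→(R,b,left)
state=R head=0 tape=_[a]bcab   (R,a)→(R,_,left)
state=R head=-1 tape=[_]_bcab   (R,_)→(R,b,right)
state=R head=0 tape=b[_]bcab   (R,_)→(R,b,right)
state=R head=1 tape=bb[b]cab   (R,b)→(S,c,left)
state=S head=0 tape=b[b]ccab   (S,b)→(Q,c,right)
state=Q head=1 tape=bc[c]cab   (Q,c)→(S,_,right)
state=S head=2 tape=bc_[c]ab   (S,c)→(R,b,left)
state=R head=1 tape=bc[_]bab   (R,_)→(R,b,right)
state=R head=2 tape=bcb[b]ab   (R,b)→(S,c,left)
state=S head=1 tape=bc[b]cab   (S,b)→(Q,c,right)
state=Q head=2 tape=bcc[c]ab   (Q,c)→(S,_,right)
state=S head=3 tape=bcc_[a]b   (S,a)→(H,b,left)
state=H head=2 tape=bcc[_]bb
M halts after 14 transitions.

14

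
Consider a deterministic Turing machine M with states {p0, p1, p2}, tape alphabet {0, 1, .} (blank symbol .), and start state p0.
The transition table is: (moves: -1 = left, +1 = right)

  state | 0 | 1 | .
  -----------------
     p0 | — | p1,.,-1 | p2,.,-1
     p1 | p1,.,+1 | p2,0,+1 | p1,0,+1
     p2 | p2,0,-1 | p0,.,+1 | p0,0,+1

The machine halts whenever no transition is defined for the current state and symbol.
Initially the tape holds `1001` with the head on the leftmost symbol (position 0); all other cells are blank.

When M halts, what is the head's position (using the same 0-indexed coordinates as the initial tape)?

3

state=p0 head=0 tape=.[1]001..   (p0,1)→(p1,.,-1)
state=p1 head=-1 tape=[.].001..   (p1,.)→(p1,0,+1)
state=p1 head=0 tape=0[.]001..   (p1,.)→(p1,0,+1)
state=p1 head=1 tape=00[0]01..   (p1,0)→(p1,.,+1)
state=p1 head=2 tape=00.[0]1..   (p1,0)→(p1,.,+1)
state=p1 head=3 tape=00..[1]..   (p1,1)→(p2,0,+1)
state=p2 head=4 tape=00..0[.].   (p2,.)→(p0,0,+1)
state=p0 head=5 tape=00..00[.]   (p0,.)→(p2,.,-1)
state=p2 head=4 tape=00..0[0].   (p2,0)→(p2,0,-1)
state=p2 head=3 tape=00..[0]0.   (p2,0)→(p2,0,-1)
state=p2 head=2 tape=00.[.]00.   (p2,.)→(p0,0,+1)
state=p0 head=3 tape=00.0[0]0.
At halt the head is at cell 3.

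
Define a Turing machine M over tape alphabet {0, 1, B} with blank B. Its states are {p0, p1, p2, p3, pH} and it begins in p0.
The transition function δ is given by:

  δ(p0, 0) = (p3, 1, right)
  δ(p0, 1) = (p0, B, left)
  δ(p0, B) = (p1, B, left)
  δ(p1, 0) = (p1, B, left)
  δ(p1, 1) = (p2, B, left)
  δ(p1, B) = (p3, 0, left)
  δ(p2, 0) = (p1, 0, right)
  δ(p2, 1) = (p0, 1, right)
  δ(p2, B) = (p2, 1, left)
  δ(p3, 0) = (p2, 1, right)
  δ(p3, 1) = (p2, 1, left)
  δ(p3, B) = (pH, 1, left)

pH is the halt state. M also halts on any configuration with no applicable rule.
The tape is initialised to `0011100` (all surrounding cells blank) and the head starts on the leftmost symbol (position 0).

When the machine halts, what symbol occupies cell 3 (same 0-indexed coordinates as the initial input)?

B

state=p0 head=0 tape=BBBB[0]011100   (p0,0)→(p3,1,right)
state=p3 head=1 tape=BBBB1[0]11100   (p3,0)→(p2,1,right)
state=p2 head=2 tape=BBBB11[1]1100   (p2,1)→(p0,1,right)
state=p0 head=3 tape=BBBB111[1]100   (p0,1)→(p0,B,left)
state=p0 head=2 tape=BBBB11[1]B100   (p0,1)→(p0,B,left)
state=p0 head=1 tape=BBBB1[1]BB100   (p0,1)→(p0,B,left)
state=p0 head=0 tape=BBBB[1]BBB100   (p0,1)→(p0,B,left)
state=p0 head=-1 tape=BBB[B]BBBB100   (p0,B)→(p1,B,left)
state=p1 head=-2 tape=BB[B]BBBBB100   (p1,B)→(p3,0,left)
state=p3 head=-3 tape=B[B]0BBBBB100   (p3,B)→(pH,1,left)
state=pH head=-4 tape=[B]10BBBBB100
Cell 3 holds B when M halts.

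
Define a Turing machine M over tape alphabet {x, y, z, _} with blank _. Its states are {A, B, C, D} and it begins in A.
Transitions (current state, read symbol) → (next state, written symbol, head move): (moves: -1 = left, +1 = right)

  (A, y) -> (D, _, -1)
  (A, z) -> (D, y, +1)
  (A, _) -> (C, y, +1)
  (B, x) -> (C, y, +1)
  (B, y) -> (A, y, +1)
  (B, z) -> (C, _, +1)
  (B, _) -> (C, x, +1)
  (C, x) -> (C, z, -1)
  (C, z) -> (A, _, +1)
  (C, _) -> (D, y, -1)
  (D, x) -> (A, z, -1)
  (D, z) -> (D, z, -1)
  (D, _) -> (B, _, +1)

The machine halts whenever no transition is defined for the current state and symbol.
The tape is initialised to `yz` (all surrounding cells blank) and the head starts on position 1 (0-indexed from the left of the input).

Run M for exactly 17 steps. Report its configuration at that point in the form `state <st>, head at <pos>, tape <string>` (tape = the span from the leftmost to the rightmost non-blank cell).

state C, head at 6, tape yyyy_x

A | y[z]_____   read z → write y, move +1, go to D
D | yy[_]____   read _ → write _, move +1, go to B
B | yy_[_]___   read _ → write x, move +1, go to C
C | yy_x[_]__   read _ → write y, move -1, go to D
D | yy_[x]y__   read x → write z, move -1, go to A
A | yy[_]zy__   read _ → write y, move +1, go to C
C | yyy[z]y__   read z → write _, move +1, go to A
A | yyy_[y]__   read y → write _, move -1, go to D
D | yyy[_]___   read _ → write _, move +1, go to B
B | yyy_[_]__   read _ → write x, move +1, go to C
C | yyy_x[_]_   read _ → write y, move -1, go to D
D | yyy_[x]y_   read x → write z, move -1, go to A
A | yyy[_]zy_   read _ → write y, move +1, go to C
C | yyyy[z]y_   read z → write _, move +1, go to A
A | yyyy_[y]_   read y → write _, move -1, go to D
D | yyyy[_]__   read _ → write _, move +1, go to B
B | yyyy_[_]_   read _ → write x, move +1, go to C
C | yyyy_x[_]
After 17 steps: state C, head at 6, tape yyyy_x.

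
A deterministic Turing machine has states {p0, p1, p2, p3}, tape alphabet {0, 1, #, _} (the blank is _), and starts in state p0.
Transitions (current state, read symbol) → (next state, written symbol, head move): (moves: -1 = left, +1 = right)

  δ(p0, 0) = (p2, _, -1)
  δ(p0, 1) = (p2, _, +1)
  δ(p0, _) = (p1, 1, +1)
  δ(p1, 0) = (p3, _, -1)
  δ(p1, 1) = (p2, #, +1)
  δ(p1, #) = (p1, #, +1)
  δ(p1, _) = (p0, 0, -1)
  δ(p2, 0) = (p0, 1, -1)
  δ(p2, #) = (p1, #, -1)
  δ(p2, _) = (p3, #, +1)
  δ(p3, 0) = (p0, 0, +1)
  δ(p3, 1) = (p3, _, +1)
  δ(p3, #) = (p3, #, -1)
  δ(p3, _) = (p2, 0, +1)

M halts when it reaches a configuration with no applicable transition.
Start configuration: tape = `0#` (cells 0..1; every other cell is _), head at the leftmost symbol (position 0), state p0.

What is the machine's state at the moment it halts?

p0 | ___[0]#   read 0 → write _, move -1, go to p2
p2 | __[_]_#   read _ → write #, move +1, go to p3
p3 | __#[_]#   read _ → write 0, move +1, go to p2
p2 | __#0[#]   read # → write #, move -1, go to p1
p1 | __#[0]#   read 0 → write _, move -1, go to p3
p3 | __[#]_#   read # → write #, move -1, go to p3
p3 | _[_]#_#   read _ → write 0, move +1, go to p2
p2 | _0[#]_#   read # → write #, move -1, go to p1
p1 | _[0]#_#   read 0 → write _, move -1, go to p3
p3 | [_]_#_#   read _ → write 0, move +1, go to p2
p2 | 0[_]#_#   read _ → write #, move +1, go to p3
p3 | 0#[#]_#   read # → write #, move -1, go to p3
p3 | 0[#]#_#   read # → write #, move -1, go to p3
p3 | [0]##_#   read 0 → write 0, move +1, go to p0
p0 | 0[#]#_#
No transition is defined for (p0, #); M halts in state p0.

p0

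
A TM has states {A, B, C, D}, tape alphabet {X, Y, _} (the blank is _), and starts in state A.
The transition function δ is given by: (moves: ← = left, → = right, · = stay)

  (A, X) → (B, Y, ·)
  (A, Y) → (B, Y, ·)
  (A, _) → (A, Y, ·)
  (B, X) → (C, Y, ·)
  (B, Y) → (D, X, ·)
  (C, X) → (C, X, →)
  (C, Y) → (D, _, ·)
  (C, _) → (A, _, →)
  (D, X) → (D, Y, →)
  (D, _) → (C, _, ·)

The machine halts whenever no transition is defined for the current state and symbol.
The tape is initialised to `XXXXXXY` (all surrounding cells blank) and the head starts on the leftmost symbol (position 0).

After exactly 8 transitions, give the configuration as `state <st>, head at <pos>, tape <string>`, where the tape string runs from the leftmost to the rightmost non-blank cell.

A | [X]XXXXXY   read X → write Y, move ·, go to B
B | [Y]XXXXXY   read Y → write X, move ·, go to D
D | [X]XXXXXY   read X → write Y, move →, go to D
D | Y[X]XXXXY   read X → write Y, move →, go to D
D | YY[X]XXXY   read X → write Y, move →, go to D
D | YYY[X]XXY   read X → write Y, move →, go to D
D | YYYY[X]XY   read X → write Y, move →, go to D
D | YYYYY[X]Y   read X → write Y, move →, go to D
D | YYYYYY[Y]
After 8 steps: state D, head at 6, tape YYYYYYY.

state D, head at 6, tape YYYYYYY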